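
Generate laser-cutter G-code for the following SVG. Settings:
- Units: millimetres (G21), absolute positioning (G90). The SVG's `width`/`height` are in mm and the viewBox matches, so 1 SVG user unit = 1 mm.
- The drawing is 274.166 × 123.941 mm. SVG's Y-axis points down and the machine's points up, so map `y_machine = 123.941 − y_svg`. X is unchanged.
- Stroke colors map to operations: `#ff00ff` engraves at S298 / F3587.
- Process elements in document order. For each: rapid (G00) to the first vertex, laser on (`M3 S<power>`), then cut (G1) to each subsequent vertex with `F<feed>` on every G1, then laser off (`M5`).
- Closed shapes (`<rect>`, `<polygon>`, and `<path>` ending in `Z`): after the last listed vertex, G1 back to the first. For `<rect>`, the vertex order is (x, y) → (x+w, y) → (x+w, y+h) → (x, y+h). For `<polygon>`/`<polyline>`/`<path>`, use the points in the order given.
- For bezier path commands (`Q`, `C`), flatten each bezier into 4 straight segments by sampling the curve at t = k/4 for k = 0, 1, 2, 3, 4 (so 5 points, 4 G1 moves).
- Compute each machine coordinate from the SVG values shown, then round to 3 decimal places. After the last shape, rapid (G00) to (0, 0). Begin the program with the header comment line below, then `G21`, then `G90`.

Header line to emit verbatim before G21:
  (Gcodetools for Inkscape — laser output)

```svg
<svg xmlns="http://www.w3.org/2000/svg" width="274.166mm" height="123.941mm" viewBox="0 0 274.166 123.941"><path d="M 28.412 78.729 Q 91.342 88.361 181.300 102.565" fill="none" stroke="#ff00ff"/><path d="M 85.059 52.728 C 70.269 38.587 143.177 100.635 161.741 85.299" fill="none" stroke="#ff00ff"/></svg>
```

viewBox `0 0 274.166 123.941` with mm width/height → 1 unit = 1 mm. Flip: y_m = 123.941 − y_svg.

**Shape 1** — `<path>` quadratic bezier, stroke `#ff00ff` → engrave (S298, F3587). Control points (SVG): P0=(28.412,78.729), P1=(91.342,88.361), P2=(181.300,102.565); sampled at t=k/4. Machine vertices: (28.412,45.212) → (61.566,40.110) → (98.099,34.437) → (138.010,28.192) → (181.300,21.376). Open path.

**Shape 2** — `<path>` cubic bezier, stroke `#ff00ff` → engrave (S298, F3587). Control points (SVG): P0=(85.059,52.728), P1=(70.269,38.587), P2=(143.177,100.635), P3=(161.741,85.299); sampled at t=k/4. Machine vertices: (85.059,71.213) → (88.190,69.933) → (110.892,54.479) → (139.848,39.250) → (161.741,38.642). Open path.

(Gcodetools for Inkscape — laser output)
G21
G90
G00 X28.412 Y45.212
M3 S298
G1 X61.566 Y40.110 F3587
G1 X98.099 Y34.437 F3587
G1 X138.010 Y28.192 F3587
G1 X181.300 Y21.376 F3587
M5
G00 X85.059 Y71.213
M3 S298
G1 X88.190 Y69.933 F3587
G1 X110.892 Y54.479 F3587
G1 X139.848 Y39.250 F3587
G1 X161.741 Y38.642 F3587
M5
G00 X0.000 Y0.000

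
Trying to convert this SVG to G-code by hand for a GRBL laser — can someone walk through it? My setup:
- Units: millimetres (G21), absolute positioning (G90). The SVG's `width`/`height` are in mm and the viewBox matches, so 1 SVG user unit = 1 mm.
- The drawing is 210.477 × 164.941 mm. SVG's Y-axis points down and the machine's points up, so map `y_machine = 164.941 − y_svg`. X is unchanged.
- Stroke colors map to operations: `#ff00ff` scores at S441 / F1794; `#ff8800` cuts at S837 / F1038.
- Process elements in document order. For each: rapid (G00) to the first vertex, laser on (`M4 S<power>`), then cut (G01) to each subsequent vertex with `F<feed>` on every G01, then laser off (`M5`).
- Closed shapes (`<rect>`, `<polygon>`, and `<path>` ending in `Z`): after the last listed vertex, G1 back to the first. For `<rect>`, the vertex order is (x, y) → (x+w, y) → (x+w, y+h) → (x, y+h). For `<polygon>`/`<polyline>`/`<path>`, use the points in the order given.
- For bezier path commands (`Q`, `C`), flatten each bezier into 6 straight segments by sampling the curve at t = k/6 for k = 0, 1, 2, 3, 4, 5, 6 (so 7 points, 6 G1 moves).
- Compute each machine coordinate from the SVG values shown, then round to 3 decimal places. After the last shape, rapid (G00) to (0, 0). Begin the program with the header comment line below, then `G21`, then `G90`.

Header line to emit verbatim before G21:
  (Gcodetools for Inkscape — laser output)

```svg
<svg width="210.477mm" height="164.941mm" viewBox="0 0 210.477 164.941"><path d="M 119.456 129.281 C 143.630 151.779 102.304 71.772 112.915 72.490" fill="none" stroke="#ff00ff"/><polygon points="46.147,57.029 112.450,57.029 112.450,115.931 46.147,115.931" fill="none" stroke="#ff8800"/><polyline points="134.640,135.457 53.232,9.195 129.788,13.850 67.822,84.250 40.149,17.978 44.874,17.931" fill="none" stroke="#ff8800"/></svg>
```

1 u = 1 mm; y_m = 164.941 − y.

[1] `<path>` cubic bezier, #ff00ff→score S441 F1794: (119.456,35.660) → (126.628,32.105) → (126.146,40.544) → (121.272,55.888) → (115.267,73.047) → (111.394,86.931) → (112.915,92.451)

[2] `<polygon>` rectangle, #ff8800→cut S837 F1038: (46.147,107.912) → (112.450,107.912) → (112.450,49.010) → (46.147,49.010) → (46.147,107.912) (closed)

[3] `<polyline>` open polyline, #ff8800→cut S837 F1038: (134.640,29.484) → (53.232,155.746) → (129.788,151.091) → (67.822,80.691) → (40.149,146.963) → (44.874,147.010)

(Gcodetools for Inkscape — laser output)
G21
G90
G00 X119.456 Y35.660
M4 S441
G01 X126.628 Y32.105 F1794
G01 X126.146 Y40.544 F1794
G01 X121.272 Y55.888 F1794
G01 X115.267 Y73.047 F1794
G01 X111.394 Y86.931 F1794
G01 X112.915 Y92.451 F1794
M5
G00 X46.147 Y107.912
M4 S837
G01 X112.450 Y107.912 F1038
G01 X112.450 Y49.010 F1038
G01 X46.147 Y49.010 F1038
G01 X46.147 Y107.912 F1038
M5
G00 X134.640 Y29.484
M4 S837
G01 X53.232 Y155.746 F1038
G01 X129.788 Y151.091 F1038
G01 X67.822 Y80.691 F1038
G01 X40.149 Y146.963 F1038
G01 X44.874 Y147.010 F1038
M5
G00 X0.000 Y0.000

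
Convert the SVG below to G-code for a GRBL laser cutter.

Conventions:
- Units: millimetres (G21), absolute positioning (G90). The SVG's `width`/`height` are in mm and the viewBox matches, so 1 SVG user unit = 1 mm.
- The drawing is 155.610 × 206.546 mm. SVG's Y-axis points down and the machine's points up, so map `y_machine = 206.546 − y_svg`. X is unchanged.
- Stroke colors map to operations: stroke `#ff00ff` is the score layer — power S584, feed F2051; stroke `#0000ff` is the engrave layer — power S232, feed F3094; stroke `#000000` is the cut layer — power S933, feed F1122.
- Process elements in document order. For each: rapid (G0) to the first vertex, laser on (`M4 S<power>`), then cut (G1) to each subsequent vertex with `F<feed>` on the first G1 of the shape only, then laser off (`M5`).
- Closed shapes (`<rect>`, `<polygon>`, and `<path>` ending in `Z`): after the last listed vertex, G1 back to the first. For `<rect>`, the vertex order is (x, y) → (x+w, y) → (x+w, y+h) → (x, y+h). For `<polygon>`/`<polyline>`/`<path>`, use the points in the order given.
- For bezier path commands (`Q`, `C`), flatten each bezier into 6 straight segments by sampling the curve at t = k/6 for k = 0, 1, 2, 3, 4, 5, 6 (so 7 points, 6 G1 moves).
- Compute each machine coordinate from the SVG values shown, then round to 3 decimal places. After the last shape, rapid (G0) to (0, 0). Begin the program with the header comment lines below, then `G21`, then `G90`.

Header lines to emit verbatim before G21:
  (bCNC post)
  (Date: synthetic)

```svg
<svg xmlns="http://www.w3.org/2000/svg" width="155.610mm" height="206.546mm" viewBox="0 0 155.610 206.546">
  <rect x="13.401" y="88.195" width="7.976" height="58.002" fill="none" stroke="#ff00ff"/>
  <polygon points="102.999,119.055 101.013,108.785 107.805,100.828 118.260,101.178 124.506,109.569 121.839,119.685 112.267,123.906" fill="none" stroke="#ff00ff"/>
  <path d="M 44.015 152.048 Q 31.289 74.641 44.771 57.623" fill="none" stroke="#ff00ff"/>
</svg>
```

1 u = 1 mm; y_m = 206.546 − y.

[1] `<rect>` rectangle, #ff00ff→score S584 F2051: (13.401,118.351) → (21.377,118.351) → (21.377,60.349) → (13.401,60.349) → (13.401,118.351) (closed)

[2] `<polygon>` regular polygon, #ff00ff→score S584 F2051: (102.999,87.491) → (101.013,97.761) → (107.805,105.718) → (118.260,105.368) → (124.506,96.977) → (121.839,86.861) → (112.267,82.640) → (102.999,87.491) (closed)

[3] `<path>` quadratic bezier, #ff00ff→score S584 F2051: (44.015,54.498) → (40.501,78.623) → (38.443,99.393) → (37.841,116.808) → (38.695,130.868) → (41.005,141.573) → (44.771,148.923)

(bCNC post)
(Date: synthetic)
G21
G90
G0 X13.401 Y118.351
M4 S584
G1 X21.377 Y118.351 F2051
G1 X21.377 Y60.349
G1 X13.401 Y60.349
G1 X13.401 Y118.351
M5
G0 X102.999 Y87.491
M4 S584
G1 X101.013 Y97.761 F2051
G1 X107.805 Y105.718
G1 X118.260 Y105.368
G1 X124.506 Y96.977
G1 X121.839 Y86.861
G1 X112.267 Y82.640
G1 X102.999 Y87.491
M5
G0 X44.015 Y54.498
M4 S584
G1 X40.501 Y78.623 F2051
G1 X38.443 Y99.393
G1 X37.841 Y116.808
G1 X38.695 Y130.868
G1 X41.005 Y141.573
G1 X44.771 Y148.923
M5
G0 X0.000 Y0.000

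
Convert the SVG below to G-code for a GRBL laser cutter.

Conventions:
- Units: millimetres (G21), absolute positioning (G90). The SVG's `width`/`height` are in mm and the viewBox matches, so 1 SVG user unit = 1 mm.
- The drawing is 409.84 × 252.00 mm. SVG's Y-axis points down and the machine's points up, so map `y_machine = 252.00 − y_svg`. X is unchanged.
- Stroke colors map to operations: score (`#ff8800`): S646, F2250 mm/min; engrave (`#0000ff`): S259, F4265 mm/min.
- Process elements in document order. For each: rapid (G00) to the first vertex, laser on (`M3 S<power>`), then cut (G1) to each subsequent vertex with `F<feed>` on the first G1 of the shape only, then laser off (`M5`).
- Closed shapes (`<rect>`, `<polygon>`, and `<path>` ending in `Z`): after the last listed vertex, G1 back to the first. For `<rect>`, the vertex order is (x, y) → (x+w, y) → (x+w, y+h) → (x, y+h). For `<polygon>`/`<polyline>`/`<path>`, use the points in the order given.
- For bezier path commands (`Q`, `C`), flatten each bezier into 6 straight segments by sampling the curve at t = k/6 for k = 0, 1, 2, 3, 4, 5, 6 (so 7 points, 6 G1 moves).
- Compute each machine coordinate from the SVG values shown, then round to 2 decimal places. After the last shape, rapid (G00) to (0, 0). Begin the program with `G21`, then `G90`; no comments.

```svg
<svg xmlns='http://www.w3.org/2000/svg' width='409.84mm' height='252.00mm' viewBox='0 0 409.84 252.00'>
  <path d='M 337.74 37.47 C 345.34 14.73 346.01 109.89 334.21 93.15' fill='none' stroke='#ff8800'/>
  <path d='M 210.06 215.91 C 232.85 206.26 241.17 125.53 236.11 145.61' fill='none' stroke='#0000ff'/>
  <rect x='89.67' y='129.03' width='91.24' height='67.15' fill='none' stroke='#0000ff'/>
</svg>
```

G21
G90
G00 X337.74 Y214.53
M3 S646
G1 X340.94 Y217.14 F2250
G1 X342.82 Y206.48
G1 X343.25 Y188.94
G1 X342.06 Y170.90
G1 X339.10 Y158.74
G1 X334.21 Y158.85
M5
G00 X210.06 Y36.09
M3 S259
G1 X220.25 Y46.04 F4265
G1 X228.07 Y63.07
G1 X233.53 Y82.39
G1 X236.67 Y99.23
G1 X237.52 Y108.82
G1 X236.11 Y106.39
M5
G00 X89.67 Y122.97
M3 S259
G1 X180.91 Y122.97 F4265
G1 X180.91 Y55.82
G1 X89.67 Y55.82
G1 X89.67 Y122.97
M5
G00 X0.00 Y0.00

viewBox `0 0 409.84 252.00` with mm width/height → 1 unit = 1 mm. Flip: y_m = 252.00 − y_svg.

**Shape 1** — `<path>` cubic bezier, stroke `#ff8800` → score (S646, F2250). Control points (SVG): P0=(337.74,37.47), P1=(345.34,14.73), P2=(346.01,109.89), P3=(334.21,93.15); sampled at t=k/6. Machine vertices: (337.74,214.53) → (340.94,217.14) → (342.82,206.48) → (343.25,188.94) → (342.06,170.90) → (339.10,158.74) → (334.21,158.85). Open path.

**Shape 2** — `<path>` cubic bezier, stroke `#0000ff` → engrave (S259, F4265). Control points (SVG): P0=(210.06,215.91), P1=(232.85,206.26), P2=(241.17,125.53), P3=(236.11,145.61); sampled at t=k/6. Machine vertices: (210.06,36.09) → (220.25,46.04) → (228.07,63.07) → (233.53,82.39) → (236.67,99.23) → (237.52,108.82) → (236.11,106.39). Open path.

**Shape 3** — `<rect>` rectangle, stroke `#0000ff` → engrave (S259, F4265). Machine vertices: (89.67,122.97) → (180.91,122.97) → (180.91,55.82) → (89.67,55.82) → (89.67,122.97). Closed: final G1 returns to the first vertex.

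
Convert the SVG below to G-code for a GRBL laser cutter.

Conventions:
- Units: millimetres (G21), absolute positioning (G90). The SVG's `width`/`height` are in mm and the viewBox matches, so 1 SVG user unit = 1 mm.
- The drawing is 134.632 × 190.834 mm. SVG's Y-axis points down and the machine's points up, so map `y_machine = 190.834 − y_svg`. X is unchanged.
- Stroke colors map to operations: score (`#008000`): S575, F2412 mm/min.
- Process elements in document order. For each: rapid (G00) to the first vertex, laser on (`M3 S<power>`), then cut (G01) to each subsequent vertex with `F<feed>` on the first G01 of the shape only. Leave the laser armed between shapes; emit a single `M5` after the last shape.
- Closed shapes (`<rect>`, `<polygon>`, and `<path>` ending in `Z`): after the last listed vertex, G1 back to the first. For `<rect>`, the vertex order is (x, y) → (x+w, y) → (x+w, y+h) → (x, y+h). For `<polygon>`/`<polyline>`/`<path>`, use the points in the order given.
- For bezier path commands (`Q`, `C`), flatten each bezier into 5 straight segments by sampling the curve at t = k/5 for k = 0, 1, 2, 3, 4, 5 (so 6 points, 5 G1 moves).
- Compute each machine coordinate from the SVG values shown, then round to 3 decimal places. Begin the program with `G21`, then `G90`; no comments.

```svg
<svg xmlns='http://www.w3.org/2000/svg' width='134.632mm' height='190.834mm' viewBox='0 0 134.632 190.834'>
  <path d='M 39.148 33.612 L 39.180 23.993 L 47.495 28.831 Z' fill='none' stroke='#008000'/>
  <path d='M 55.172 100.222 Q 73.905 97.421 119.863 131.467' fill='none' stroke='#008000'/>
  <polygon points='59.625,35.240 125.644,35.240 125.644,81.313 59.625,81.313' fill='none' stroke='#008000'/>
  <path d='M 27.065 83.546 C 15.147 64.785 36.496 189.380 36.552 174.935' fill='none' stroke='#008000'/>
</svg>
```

1 u = 1 mm; y_m = 190.834 − y.

[1] `<path>` regular polygon, #008000→score S575 F2412: (39.148,157.222) → (39.180,166.841) → (47.495,162.003) → (39.148,157.222) (closed)

[2] `<path>` quadratic bezier, #008000→score S575 F2412: (55.172,90.612) → (63.754,90.259) → (74.514,86.957) → (87.453,80.708) → (102.569,71.512) → (119.863,59.367)

[3] `<polygon>` rectangle, #008000→score S575 F2412: (59.625,155.594) → (125.644,155.594) → (125.644,109.521) → (59.625,109.521) → (59.625,155.594) (closed)

[4] `<path>` cubic bezier, #008000→score S575 F2412: (27.065,107.288) → (23.470,103.601) → (25.240,79.064) → (29.756,47.231) → (34.400,21.658) → (36.552,15.899)

G21
G90
G00 X39.148 Y157.222
M3 S575
G01 X39.180 Y166.841 F2412
G01 X47.495 Y162.003
G01 X39.148 Y157.222
G00 X55.172 Y90.612
M3 S575
G01 X63.754 Y90.259 F2412
G01 X74.514 Y86.957
G01 X87.453 Y80.708
G01 X102.569 Y71.512
G01 X119.863 Y59.367
G00 X59.625 Y155.594
M3 S575
G01 X125.644 Y155.594 F2412
G01 X125.644 Y109.521
G01 X59.625 Y109.521
G01 X59.625 Y155.594
G00 X27.065 Y107.288
M3 S575
G01 X23.470 Y103.601 F2412
G01 X25.240 Y79.064
G01 X29.756 Y47.231
G01 X34.400 Y21.658
G01 X36.552 Y15.899
M5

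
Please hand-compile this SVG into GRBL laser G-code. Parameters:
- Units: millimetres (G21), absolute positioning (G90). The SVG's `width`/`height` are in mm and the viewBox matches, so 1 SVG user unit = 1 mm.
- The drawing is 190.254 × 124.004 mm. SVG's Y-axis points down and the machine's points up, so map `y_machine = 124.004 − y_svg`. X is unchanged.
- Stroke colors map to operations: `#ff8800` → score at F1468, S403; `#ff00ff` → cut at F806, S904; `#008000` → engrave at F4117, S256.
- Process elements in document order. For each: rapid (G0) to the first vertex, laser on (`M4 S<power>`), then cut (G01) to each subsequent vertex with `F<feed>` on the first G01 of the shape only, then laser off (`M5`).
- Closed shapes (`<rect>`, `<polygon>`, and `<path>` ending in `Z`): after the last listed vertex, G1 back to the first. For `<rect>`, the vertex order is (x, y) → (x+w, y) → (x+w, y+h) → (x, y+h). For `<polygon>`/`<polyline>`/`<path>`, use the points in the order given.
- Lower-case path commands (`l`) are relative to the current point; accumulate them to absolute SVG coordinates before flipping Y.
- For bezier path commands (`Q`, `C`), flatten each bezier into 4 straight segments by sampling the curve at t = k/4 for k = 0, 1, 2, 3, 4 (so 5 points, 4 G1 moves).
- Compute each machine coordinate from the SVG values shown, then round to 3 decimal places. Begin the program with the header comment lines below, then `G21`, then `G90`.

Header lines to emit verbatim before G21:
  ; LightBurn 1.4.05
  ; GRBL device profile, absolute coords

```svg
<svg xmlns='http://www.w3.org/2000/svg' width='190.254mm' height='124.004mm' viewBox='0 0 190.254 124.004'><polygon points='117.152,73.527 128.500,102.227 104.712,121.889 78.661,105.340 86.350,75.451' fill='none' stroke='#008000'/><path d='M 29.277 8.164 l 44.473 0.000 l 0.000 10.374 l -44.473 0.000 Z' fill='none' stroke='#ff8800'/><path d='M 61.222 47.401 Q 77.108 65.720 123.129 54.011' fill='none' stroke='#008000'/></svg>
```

; LightBurn 1.4.05
; GRBL device profile, absolute coords
G21
G90
G0 X117.152 Y50.477
M4 S256
G01 X128.500 Y21.777 F4117
G01 X104.712 Y2.115
G01 X78.661 Y18.664
G01 X86.350 Y48.553
G01 X117.152 Y50.477
M5
G0 X29.277 Y115.840
M4 S403
G01 X73.750 Y115.840 F1468
G01 X73.750 Y105.466
G01 X29.277 Y105.466
G01 X29.277 Y115.840
M5
G0 X61.222 Y76.603
M4 S256
G01 X71.048 Y69.320 F4117
G01 X84.642 Y65.791
G01 X102.002 Y66.015
G01 X123.129 Y69.993
M5

viewBox `0 0 190.254 124.004` with mm width/height → 1 unit = 1 mm. Flip: y_m = 124.004 − y_svg.

**Shape 1** — `<polygon>` regular polygon, stroke `#008000` → engrave (S256, F4117). Machine vertices: (117.152,50.477) → (128.500,21.777) → (104.712,2.115) → (78.661,18.664) → (86.350,48.553) → (117.152,50.477). Closed: final G1 returns to the first vertex.

**Shape 2** — `<path>` rectangle, stroke `#ff8800` → score (S403, F1468). Machine vertices: (29.277,115.840) → (73.750,115.840) → (73.750,105.466) → (29.277,105.466) → (29.277,115.840). Closed: final G1 returns to the first vertex.

**Shape 3** — `<path>` quadratic bezier, stroke `#008000` → engrave (S256, F4117). Control points (SVG): P0=(61.222,47.401), P1=(77.108,65.720), P2=(123.129,54.011); sampled at t=k/4. Machine vertices: (61.222,76.603) → (71.048,69.320) → (84.642,65.791) → (102.002,66.015) → (123.129,69.993). Open path.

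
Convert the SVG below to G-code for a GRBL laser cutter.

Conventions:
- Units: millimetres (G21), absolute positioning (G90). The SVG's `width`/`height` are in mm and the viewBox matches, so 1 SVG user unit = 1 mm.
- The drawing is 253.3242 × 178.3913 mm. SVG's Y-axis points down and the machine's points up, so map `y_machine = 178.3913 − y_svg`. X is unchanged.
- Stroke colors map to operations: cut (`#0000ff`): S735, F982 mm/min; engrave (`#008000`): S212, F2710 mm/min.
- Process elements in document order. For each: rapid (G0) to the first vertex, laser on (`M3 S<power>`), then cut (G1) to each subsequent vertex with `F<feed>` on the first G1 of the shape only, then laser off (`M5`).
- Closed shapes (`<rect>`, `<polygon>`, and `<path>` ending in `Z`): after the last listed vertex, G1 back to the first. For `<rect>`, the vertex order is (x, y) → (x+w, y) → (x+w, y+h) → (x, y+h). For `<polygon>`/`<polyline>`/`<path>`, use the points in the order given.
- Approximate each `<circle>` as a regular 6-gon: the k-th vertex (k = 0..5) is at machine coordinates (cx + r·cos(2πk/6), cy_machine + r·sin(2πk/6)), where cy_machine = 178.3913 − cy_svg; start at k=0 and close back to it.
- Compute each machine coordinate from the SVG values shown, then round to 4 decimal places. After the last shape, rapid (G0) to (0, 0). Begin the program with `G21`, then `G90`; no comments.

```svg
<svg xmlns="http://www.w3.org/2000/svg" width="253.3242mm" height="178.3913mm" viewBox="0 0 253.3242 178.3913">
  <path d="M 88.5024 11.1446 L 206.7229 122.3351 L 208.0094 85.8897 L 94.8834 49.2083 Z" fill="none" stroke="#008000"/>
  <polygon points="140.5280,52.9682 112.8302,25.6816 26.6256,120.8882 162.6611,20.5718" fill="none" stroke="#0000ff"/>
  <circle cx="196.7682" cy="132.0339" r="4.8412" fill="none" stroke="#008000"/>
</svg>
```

G21
G90
G0 X88.5024 Y167.2467
M3 S212
G1 X206.7229 Y56.0562 F2710
G1 X208.0094 Y92.5016
G1 X94.8834 Y129.1830
G1 X88.5024 Y167.2467
M5
G0 X140.5280 Y125.4231
M3 S735
G1 X112.8302 Y152.7097 F982
G1 X26.6256 Y57.5031
G1 X162.6611 Y157.8195
G1 X140.5280 Y125.4231
M5
G0 X201.6094 Y46.3574
M3 S212
G1 X199.1888 Y50.5500 F2710
G1 X194.3476 Y50.5500
G1 X191.9270 Y46.3574
G1 X194.3476 Y42.1648
G1 X199.1888 Y42.1648
G1 X201.6094 Y46.3574
M5
G0 X0.0000 Y0.0000

viewBox `0 0 253.3242 178.3913` with mm width/height → 1 unit = 1 mm. Flip: y_m = 178.3913 − y_svg.

**Shape 1** — `<path>` closed polygon, stroke `#008000` → engrave (S212, F2710). Machine vertices: (88.5024,167.2467) → (206.7229,56.0562) → (208.0094,92.5016) → (94.8834,129.1830) → (88.5024,167.2467). Closed: final G1 returns to the first vertex.

**Shape 2** — `<polygon>` closed polygon, stroke `#0000ff` → cut (S735, F982). Machine vertices: (140.5280,125.4231) → (112.8302,152.7097) → (26.6256,57.5031) → (162.6611,157.8195) → (140.5280,125.4231). Closed: final G1 returns to the first vertex.

**Shape 3** — `<circle>` circle, stroke `#008000` → engrave (S212, F2710). Machine vertices: (201.6094,46.3574) → (199.1888,50.5500) → (194.3476,50.5500) → (191.9270,46.3574) → (194.3476,42.1648) → (199.1888,42.1648) → (201.6094,46.3574). Closed: final G1 returns to the first vertex.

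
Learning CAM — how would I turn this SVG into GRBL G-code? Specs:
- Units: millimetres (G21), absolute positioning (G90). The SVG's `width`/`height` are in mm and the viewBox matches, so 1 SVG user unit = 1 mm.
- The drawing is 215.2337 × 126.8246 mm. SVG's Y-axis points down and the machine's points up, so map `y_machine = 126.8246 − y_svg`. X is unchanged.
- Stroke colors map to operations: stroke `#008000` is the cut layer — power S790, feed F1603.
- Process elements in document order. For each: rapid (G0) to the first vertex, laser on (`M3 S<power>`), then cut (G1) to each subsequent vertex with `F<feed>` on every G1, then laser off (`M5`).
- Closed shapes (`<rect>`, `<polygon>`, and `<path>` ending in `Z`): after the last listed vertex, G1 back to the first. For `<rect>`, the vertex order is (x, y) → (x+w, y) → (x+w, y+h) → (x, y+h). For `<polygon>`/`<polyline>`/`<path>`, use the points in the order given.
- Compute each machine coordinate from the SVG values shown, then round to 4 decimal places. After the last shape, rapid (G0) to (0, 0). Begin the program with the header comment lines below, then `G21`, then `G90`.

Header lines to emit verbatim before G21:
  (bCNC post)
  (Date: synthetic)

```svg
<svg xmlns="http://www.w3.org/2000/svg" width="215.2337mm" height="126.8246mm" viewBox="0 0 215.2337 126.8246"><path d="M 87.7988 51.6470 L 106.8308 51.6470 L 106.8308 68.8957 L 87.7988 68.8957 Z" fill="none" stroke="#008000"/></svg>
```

(bCNC post)
(Date: synthetic)
G21
G90
G0 X87.7988 Y75.1776
M3 S790
G1 X106.8308 Y75.1776 F1603
G1 X106.8308 Y57.9289 F1603
G1 X87.7988 Y57.9289 F1603
G1 X87.7988 Y75.1776 F1603
M5
G0 X0.0000 Y0.0000

viewBox `0 0 215.2337 126.8246` with mm width/height → 1 unit = 1 mm. Flip: y_m = 126.8246 − y_svg.

**Shape 1** — `<path>` rectangle, stroke `#008000` → cut (S790, F1603). Machine vertices: (87.7988,75.1776) → (106.8308,75.1776) → (106.8308,57.9289) → (87.7988,57.9289) → (87.7988,75.1776). Closed: final G1 returns to the first vertex.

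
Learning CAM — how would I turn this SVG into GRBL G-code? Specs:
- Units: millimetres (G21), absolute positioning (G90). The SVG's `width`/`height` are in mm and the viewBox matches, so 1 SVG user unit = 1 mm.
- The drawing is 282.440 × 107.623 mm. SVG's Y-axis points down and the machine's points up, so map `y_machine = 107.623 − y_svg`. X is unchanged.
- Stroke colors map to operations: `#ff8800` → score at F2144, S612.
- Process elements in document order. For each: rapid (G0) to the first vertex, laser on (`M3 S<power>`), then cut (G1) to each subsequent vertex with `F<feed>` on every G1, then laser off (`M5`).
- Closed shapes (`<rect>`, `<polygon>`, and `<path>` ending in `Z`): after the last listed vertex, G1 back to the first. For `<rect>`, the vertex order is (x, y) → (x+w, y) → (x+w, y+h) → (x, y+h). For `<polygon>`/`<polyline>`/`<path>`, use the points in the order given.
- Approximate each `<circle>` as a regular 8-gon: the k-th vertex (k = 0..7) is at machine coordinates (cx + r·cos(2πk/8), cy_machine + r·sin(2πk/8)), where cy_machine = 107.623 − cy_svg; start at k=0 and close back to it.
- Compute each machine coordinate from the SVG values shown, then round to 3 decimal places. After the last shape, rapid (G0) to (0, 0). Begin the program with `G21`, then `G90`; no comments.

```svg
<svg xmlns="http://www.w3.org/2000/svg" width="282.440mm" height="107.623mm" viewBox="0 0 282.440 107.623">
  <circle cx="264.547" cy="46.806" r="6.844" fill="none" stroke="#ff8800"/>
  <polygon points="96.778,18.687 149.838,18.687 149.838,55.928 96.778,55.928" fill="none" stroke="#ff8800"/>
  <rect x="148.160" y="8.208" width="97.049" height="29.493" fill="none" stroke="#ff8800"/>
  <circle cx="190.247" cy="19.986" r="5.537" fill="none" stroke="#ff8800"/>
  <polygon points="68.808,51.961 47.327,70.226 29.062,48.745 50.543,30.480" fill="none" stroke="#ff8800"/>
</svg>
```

G21
G90
G0 X271.391 Y60.817
M3 S612
G1 X269.386 Y65.656 F2144
G1 X264.547 Y67.661 F2144
G1 X259.708 Y65.656 F2144
G1 X257.703 Y60.817 F2144
G1 X259.708 Y55.978 F2144
G1 X264.547 Y53.973 F2144
G1 X269.386 Y55.978 F2144
G1 X271.391 Y60.817 F2144
M5
G0 X96.778 Y88.936
M3 S612
G1 X149.838 Y88.936 F2144
G1 X149.838 Y51.695 F2144
G1 X96.778 Y51.695 F2144
G1 X96.778 Y88.936 F2144
M5
G0 X148.160 Y99.415
M3 S612
G1 X245.209 Y99.415 F2144
G1 X245.209 Y69.922 F2144
G1 X148.160 Y69.922 F2144
G1 X148.160 Y99.415 F2144
M5
G0 X195.784 Y87.637
M3 S612
G1 X194.162 Y91.552 F2144
G1 X190.247 Y93.174 F2144
G1 X186.332 Y91.552 F2144
G1 X184.710 Y87.637 F2144
G1 X186.332 Y83.722 F2144
G1 X190.247 Y82.100 F2144
G1 X194.162 Y83.722 F2144
G1 X195.784 Y87.637 F2144
M5
G0 X68.808 Y55.662
M3 S612
G1 X47.327 Y37.397 F2144
G1 X29.062 Y58.878 F2144
G1 X50.543 Y77.143 F2144
G1 X68.808 Y55.662 F2144
M5
G0 X0.000 Y0.000

1 u = 1 mm; y_m = 107.623 − y.

[1] `<circle>` circle, #ff8800→score S612 F2144: (271.391,60.817) → (269.386,65.656) → (264.547,67.661) → (259.708,65.656) → (257.703,60.817) → (259.708,55.978) → (264.547,53.973) → (269.386,55.978) → (271.391,60.817) (closed)

[2] `<polygon>` rectangle, #ff8800→score S612 F2144: (96.778,88.936) → (149.838,88.936) → (149.838,51.695) → (96.778,51.695) → (96.778,88.936) (closed)

[3] `<rect>` rectangle, #ff8800→score S612 F2144: (148.160,99.415) → (245.209,99.415) → (245.209,69.922) → (148.160,69.922) → (148.160,99.415) (closed)

[4] `<circle>` circle, #ff8800→score S612 F2144: (195.784,87.637) → (194.162,91.552) → (190.247,93.174) → (186.332,91.552) → (184.710,87.637) → (186.332,83.722) → (190.247,82.100) → (194.162,83.722) → (195.784,87.637) (closed)

[5] `<polygon>` regular polygon, #ff8800→score S612 F2144: (68.808,55.662) → (47.327,37.397) → (29.062,58.878) → (50.543,77.143) → (68.808,55.662) (closed)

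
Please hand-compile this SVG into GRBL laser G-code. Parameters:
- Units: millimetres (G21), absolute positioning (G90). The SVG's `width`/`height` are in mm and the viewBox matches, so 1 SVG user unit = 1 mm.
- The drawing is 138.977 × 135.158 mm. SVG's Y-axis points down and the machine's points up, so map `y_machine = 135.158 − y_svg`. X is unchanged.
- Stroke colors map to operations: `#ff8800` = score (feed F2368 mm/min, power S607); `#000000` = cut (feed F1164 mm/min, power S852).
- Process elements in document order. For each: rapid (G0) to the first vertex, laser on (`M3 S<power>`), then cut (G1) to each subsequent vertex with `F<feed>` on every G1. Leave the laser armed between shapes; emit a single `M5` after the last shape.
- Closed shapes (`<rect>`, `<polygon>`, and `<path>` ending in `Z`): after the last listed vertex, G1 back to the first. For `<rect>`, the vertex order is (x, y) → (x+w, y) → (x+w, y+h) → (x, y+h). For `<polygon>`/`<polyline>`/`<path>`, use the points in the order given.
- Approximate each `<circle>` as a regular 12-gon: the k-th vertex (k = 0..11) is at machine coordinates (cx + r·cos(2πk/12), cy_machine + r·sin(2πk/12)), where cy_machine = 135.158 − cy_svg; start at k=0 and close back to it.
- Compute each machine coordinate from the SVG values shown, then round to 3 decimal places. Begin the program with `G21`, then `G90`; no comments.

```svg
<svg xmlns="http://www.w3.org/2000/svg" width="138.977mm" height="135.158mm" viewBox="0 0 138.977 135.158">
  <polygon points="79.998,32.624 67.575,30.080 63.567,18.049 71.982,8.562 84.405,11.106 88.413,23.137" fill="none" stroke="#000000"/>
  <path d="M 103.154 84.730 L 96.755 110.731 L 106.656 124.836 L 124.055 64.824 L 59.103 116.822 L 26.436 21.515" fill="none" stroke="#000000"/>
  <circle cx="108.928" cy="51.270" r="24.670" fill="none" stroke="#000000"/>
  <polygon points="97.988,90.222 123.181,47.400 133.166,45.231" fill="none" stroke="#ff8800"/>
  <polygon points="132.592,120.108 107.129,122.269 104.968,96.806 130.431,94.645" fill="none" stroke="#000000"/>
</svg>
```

G21
G90
G0 X79.998 Y102.534
M3 S852
G1 X67.575 Y105.078 F1164
G1 X63.567 Y117.109 F1164
G1 X71.982 Y126.596 F1164
G1 X84.405 Y124.052 F1164
G1 X88.413 Y112.021 F1164
G1 X79.998 Y102.534 F1164
G0 X103.154 Y50.428
M3 S852
G1 X96.755 Y24.427 F1164
G1 X106.656 Y10.322 F1164
G1 X124.055 Y70.334 F1164
G1 X59.103 Y18.336 F1164
G1 X26.436 Y113.643 F1164
G0 X133.598 Y83.888
M3 S852
G1 X130.293 Y96.223 F1164
G1 X121.263 Y105.253 F1164
G1 X108.928 Y108.558 F1164
G1 X96.593 Y105.253 F1164
G1 X87.563 Y96.223 F1164
G1 X84.258 Y83.888 F1164
G1 X87.563 Y71.553 F1164
G1 X96.593 Y62.523 F1164
G1 X108.928 Y59.218 F1164
G1 X121.263 Y62.523 F1164
G1 X130.293 Y71.553 F1164
G1 X133.598 Y83.888 F1164
G0 X97.988 Y44.936
M3 S607
G1 X123.181 Y87.758 F2368
G1 X133.166 Y89.927 F2368
G1 X97.988 Y44.936 F2368
G0 X132.592 Y15.050
M3 S852
G1 X107.129 Y12.889 F1164
G1 X104.968 Y38.352 F1164
G1 X130.431 Y40.513 F1164
G1 X132.592 Y15.050 F1164
M5

Since the viewBox matches the mm dimensions, user units are millimetres directly. The only transform is the Y-flip y_m = 135.158 − y_svg.

Shape 1 is a regular polygon drawn with `<polygon>`. Its stroke #000000 means cut at S852, F1164. After flipping Y the toolpath is (79.998,102.534) → (67.575,105.078) → (63.567,117.109) → (71.982,126.596) → (84.405,124.052) → (88.413,112.021) → (79.998,102.534), returning to the start.

Shape 2 is a open polyline drawn with `<path>`. Its stroke #000000 means cut at S852, F1164. After flipping Y the toolpath is (103.154,50.428) → (96.755,24.427) → (106.656,10.322) → (124.055,70.334) → (59.103,18.336) → (26.436,113.643).

Shape 3 is a circle drawn with `<circle>`. Its stroke #000000 means cut at S852, F1164. After flipping Y the toolpath is (133.598,83.888) → (130.293,96.223) → (121.263,105.253) → (108.928,108.558) → (96.593,105.253) → (87.563,96.223) → (84.258,83.888) → (87.563,71.553) → (96.593,62.523) → (108.928,59.218) → (121.263,62.523) → (130.293,71.553) → (133.598,83.888), returning to the start.

Shape 4 is a closed polygon drawn with `<polygon>`. Its stroke #ff8800 means score at S607, F2368. After flipping Y the toolpath is (97.988,44.936) → (123.181,87.758) → (133.166,89.927) → (97.988,44.936), returning to the start.

Shape 5 is a regular polygon drawn with `<polygon>`. Its stroke #000000 means cut at S852, F1164. After flipping Y the toolpath is (132.592,15.050) → (107.129,12.889) → (104.968,38.352) → (130.431,40.513) → (132.592,15.050), returning to the start.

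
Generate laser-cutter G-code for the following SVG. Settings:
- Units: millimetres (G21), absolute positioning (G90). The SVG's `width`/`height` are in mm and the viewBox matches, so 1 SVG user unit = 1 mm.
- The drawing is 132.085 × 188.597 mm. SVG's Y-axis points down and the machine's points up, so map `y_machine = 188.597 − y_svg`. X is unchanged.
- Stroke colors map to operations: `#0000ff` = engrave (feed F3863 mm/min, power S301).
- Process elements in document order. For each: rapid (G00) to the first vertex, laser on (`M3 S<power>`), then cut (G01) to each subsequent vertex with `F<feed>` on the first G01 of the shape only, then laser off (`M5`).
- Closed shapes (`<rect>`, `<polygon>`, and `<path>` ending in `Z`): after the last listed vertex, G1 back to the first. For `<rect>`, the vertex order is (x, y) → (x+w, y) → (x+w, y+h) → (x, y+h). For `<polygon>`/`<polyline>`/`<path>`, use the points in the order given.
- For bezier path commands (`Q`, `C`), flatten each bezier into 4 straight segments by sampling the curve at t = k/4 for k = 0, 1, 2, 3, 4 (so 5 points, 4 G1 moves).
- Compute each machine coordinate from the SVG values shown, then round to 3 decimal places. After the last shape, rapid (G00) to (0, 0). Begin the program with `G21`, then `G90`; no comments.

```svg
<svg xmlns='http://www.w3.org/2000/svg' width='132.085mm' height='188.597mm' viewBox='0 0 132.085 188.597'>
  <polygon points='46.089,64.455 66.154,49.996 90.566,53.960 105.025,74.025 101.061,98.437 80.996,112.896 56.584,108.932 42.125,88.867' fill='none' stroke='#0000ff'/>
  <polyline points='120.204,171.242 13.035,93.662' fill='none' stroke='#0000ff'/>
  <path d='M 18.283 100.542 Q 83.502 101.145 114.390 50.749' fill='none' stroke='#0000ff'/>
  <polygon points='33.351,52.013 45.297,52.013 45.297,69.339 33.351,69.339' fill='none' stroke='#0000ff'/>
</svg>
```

Since the viewBox matches the mm dimensions, user units are millimetres directly. The only transform is the Y-flip y_m = 188.597 − y_svg.

Shape 1 is a regular polygon drawn with `<polygon>`. Its stroke #0000ff means engrave at S301, F3863. After flipping Y the toolpath is (46.089,124.142) → (66.154,138.601) → (90.566,134.637) → (105.025,114.572) → (101.061,90.160) → (80.996,75.701) → (56.584,79.665) → (42.125,99.730) → (46.089,124.142), returning to the start.

Shape 2 is a line segment drawn with `<polyline>`. Its stroke #0000ff means engrave at S301, F3863. After flipping Y the toolpath is (120.204,17.355) → (13.035,94.935).

Shape 3 is a quadratic bezier drawn with `<path>`. Its stroke #0000ff means engrave at S301, F3863. After flipping Y the toolpath is (18.283,88.055) → (48.747,90.941) → (74.919,100.202) → (96.800,115.837) → (114.390,137.848).

Shape 4 is a rectangle drawn with `<polygon>`. Its stroke #0000ff means engrave at S301, F3863. After flipping Y the toolpath is (33.351,136.584) → (45.297,136.584) → (45.297,119.258) → (33.351,119.258) → (33.351,136.584), returning to the start.

G21
G90
G00 X46.089 Y124.142
M3 S301
G01 X66.154 Y138.601 F3863
G01 X90.566 Y134.637
G01 X105.025 Y114.572
G01 X101.061 Y90.160
G01 X80.996 Y75.701
G01 X56.584 Y79.665
G01 X42.125 Y99.730
G01 X46.089 Y124.142
M5
G00 X120.204 Y17.355
M3 S301
G01 X13.035 Y94.935 F3863
M5
G00 X18.283 Y88.055
M3 S301
G01 X48.747 Y90.941 F3863
G01 X74.919 Y100.202
G01 X96.800 Y115.837
G01 X114.390 Y137.848
M5
G00 X33.351 Y136.584
M3 S301
G01 X45.297 Y136.584 F3863
G01 X45.297 Y119.258
G01 X33.351 Y119.258
G01 X33.351 Y136.584
M5
G00 X0.000 Y0.000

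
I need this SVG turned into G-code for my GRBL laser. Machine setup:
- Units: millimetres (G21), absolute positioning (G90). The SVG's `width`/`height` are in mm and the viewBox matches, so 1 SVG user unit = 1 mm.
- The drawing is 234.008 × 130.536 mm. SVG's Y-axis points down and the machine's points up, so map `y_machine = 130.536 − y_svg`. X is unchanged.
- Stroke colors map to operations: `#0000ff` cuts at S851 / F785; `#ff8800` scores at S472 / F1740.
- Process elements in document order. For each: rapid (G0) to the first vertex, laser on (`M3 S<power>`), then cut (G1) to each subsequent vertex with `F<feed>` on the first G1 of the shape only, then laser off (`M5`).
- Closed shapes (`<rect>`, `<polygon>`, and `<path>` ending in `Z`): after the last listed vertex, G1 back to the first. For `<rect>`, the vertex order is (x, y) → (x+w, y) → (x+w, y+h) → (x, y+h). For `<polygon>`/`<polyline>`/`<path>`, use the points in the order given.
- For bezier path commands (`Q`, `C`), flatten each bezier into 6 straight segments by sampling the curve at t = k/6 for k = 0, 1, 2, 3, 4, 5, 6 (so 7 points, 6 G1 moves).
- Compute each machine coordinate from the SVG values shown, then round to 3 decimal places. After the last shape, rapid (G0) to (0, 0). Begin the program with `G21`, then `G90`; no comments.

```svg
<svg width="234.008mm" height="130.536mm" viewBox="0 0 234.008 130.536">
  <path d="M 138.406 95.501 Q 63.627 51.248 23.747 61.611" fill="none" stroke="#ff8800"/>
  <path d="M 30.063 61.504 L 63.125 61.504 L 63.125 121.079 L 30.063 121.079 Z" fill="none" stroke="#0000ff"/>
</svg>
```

G21
G90
G0 X138.406 Y35.035
M3 S472
G1 X114.449 Y48.269 F1740
G1 X92.431 Y58.469
G1 X72.352 Y65.634
G1 X54.211 Y69.765
G1 X38.010 Y70.862
G1 X23.747 Y68.925
M5
G0 X30.063 Y69.032
M3 S851
G1 X63.125 Y69.032 F785
G1 X63.125 Y9.457
G1 X30.063 Y9.457
G1 X30.063 Y69.032
M5
G0 X0.000 Y0.000

1 u = 1 mm; y_m = 130.536 − y.

[1] `<path>` quadratic bezier, #ff8800→score S472 F1740: (138.406,35.035) → (114.449,48.269) → (92.431,58.469) → (72.352,65.634) → (54.211,69.765) → (38.010,70.862) → (23.747,68.925)

[2] `<path>` rectangle, #0000ff→cut S851 F785: (30.063,69.032) → (63.125,69.032) → (63.125,9.457) → (30.063,9.457) → (30.063,69.032) (closed)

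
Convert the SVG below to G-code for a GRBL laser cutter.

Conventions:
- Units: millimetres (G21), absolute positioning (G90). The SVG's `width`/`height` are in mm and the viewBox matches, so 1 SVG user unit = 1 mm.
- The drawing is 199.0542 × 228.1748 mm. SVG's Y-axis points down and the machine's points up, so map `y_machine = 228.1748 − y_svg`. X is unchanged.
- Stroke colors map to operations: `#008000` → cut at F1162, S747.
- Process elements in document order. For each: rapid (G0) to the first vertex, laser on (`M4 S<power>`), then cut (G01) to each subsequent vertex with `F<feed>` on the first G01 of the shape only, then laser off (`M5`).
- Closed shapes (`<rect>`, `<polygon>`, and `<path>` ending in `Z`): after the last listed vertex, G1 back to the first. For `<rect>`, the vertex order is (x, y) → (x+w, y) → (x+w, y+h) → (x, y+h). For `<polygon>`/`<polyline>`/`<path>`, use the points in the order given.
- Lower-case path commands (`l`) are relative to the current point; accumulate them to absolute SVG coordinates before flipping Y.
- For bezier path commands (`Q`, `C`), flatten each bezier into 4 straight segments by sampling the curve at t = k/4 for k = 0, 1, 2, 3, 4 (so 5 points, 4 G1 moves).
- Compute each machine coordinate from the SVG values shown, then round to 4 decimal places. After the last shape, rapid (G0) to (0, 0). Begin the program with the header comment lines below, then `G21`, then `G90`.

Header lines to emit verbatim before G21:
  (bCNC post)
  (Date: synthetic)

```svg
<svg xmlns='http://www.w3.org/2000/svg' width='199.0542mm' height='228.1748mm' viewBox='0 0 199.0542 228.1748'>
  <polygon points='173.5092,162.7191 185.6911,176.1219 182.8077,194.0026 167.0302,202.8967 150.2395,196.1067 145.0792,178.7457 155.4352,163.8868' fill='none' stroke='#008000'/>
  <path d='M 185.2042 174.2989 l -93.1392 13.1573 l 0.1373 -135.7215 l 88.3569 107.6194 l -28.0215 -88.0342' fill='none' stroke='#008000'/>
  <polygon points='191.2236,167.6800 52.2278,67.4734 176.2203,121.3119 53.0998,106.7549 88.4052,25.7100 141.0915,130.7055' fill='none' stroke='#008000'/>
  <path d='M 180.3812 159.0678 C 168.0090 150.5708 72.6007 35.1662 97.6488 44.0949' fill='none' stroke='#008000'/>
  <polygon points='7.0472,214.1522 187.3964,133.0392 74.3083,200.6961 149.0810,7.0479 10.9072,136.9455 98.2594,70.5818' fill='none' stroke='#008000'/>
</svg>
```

1 u = 1 mm; y_m = 228.1748 − y.

[1] `<polygon>` regular polygon, #008000→cut S747 F1162: (173.5092,65.4557) → (185.6911,52.0529) → (182.8077,34.1722) → (167.0302,25.2781) → (150.2395,32.0681) → (145.0792,49.4291) → (155.4352,64.2880) → (173.5092,65.4557) (closed)

[2] `<path>` open polyline, #008000→cut S747 F1162: (185.2042,53.8759) → (92.0650,40.7186) → (92.2023,176.4401) → (180.5592,68.8207) → (152.5377,156.8549)

[3] `<polygon>` closed polygon, #008000→cut S747 F1162: (191.2236,60.4948) → (52.2278,160.7014) → (176.2203,106.8629) → (53.0998,121.4199) → (88.4052,202.4648) → (141.0915,97.4693) → (191.2236,60.4948) (closed)

[4] `<path>` cubic bezier, #008000→cut S747 F1162: (180.3812,69.1070) → (158.7124,91.9118) → (124.9824,133.1281) → (98.2687,171.0771) → (97.6488,184.0799)

[5] `<polygon>` closed polygon, #008000→cut S747 F1162: (7.0472,14.0226) → (187.3964,95.1356) → (74.3083,27.4787) → (149.0810,221.1269) → (10.9072,91.2293) → (98.2594,157.5930) → (7.0472,14.0226) (closed)

(bCNC post)
(Date: synthetic)
G21
G90
G0 X173.5092 Y65.4557
M4 S747
G01 X185.6911 Y52.0529 F1162
G01 X182.8077 Y34.1722
G01 X167.0302 Y25.2781
G01 X150.2395 Y32.0681
G01 X145.0792 Y49.4291
G01 X155.4352 Y64.2880
G01 X173.5092 Y65.4557
M5
G0 X185.2042 Y53.8759
M4 S747
G01 X92.0650 Y40.7186 F1162
G01 X92.2023 Y176.4401
G01 X180.5592 Y68.8207
G01 X152.5377 Y156.8549
M5
G0 X191.2236 Y60.4948
M4 S747
G01 X52.2278 Y160.7014 F1162
G01 X176.2203 Y106.8629
G01 X53.0998 Y121.4199
G01 X88.4052 Y202.4648
G01 X141.0915 Y97.4693
G01 X191.2236 Y60.4948
M5
G0 X180.3812 Y69.1070
M4 S747
G01 X158.7124 Y91.9118 F1162
G01 X124.9824 Y133.1281
G01 X98.2687 Y171.0771
G01 X97.6488 Y184.0799
M5
G0 X7.0472 Y14.0226
M4 S747
G01 X187.3964 Y95.1356 F1162
G01 X74.3083 Y27.4787
G01 X149.0810 Y221.1269
G01 X10.9072 Y91.2293
G01 X98.2594 Y157.5930
G01 X7.0472 Y14.0226
M5
G0 X0.0000 Y0.0000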